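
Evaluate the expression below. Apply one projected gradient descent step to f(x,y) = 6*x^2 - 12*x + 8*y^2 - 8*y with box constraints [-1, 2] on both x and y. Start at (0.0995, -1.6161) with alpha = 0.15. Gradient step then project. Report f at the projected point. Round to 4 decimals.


Step 1: Compute gradient at (0.0995, -1.6161).
grad_x = 2*6*0.0995 - 12 = -10.806
grad_y = 2*8*-1.6161 - 8 = -33.8576
Step 2: Gradient step.
x_raw = 0.0995 - 0.15*-10.806 = 1.7204
y_raw = -1.6161 - 0.15*-33.8576 = 3.4625
Step 3: Project onto [-1, 2].
x_proj = clip(1.7204) = 1.7204
y_proj = clip(3.4625) = 2.0
Step 4: Evaluate f.
f(1.7204, 2.0) = 13.1139


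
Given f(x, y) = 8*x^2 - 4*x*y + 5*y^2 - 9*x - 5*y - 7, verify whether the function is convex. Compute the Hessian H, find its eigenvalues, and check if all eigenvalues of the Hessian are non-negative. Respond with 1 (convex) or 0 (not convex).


The Hessian of f(x,y) = 8*x^2 - 4*x*y + 5*y^2 - 9*x - 5*y - 7 is:
H = [[16, -4], [-4, 10]]
Trace = 16 + 10 = 26
Determinant = 16*10 - (-4)^2 = 144
Discriminant = (26)^2 - 4*144 = 100.0
Eigenvalues: lambda_1 = 8.0, lambda_2 = 18.0
The function is convex.

1


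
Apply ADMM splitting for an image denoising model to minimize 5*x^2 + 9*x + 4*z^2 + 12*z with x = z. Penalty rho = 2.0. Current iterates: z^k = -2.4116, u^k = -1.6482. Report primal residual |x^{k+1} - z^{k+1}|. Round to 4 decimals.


ADMM iteration with rho = 2.0, z^k = -2.4116, u^k = -1.6482
Step 1: x-update.
Minimize 5*x^2 + 9*x + (2.0/2)*(x + 2.4116 - 1.6482)^2
FOC: (2*5 + 2.0)*x = -9 + 2.0*(-2.4116 + 1.6482)
x^{k+1} = -0.8772
Step 2: z-update.
Minimize 4*z^2 + 12*z + (2.0/2)*(-0.8772 - z - 1.6482)^2
FOC: (2*4 + 2.0)*z = -12 + 2.0*(-0.8772 - 1.6482)
z^{k+1} = -1.7051
Step 3: u-update.
u^{k+1} = -1.6482 - 0.8772 + 1.7051 = -0.8203
Step 4: Primal residual = |-0.8772 + 1.7051| = 0.8279


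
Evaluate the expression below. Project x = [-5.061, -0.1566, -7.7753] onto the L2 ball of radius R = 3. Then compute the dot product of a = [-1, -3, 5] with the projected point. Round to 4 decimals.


Step 1: Compute ||x|| (intermediates to 6 decimals).
||x|| = sqrt((-5.061)^2 + (-0.1566)^2 + (-7.7753)^2) = 9.27866
Step 2: Project.
Since ||x|| > R, scale = R/||x|| = 3/9.27866 = 0.323323, proj(x) = scale * x
proj(x) = [-1.636338, -0.050632, -2.513933]
Step 3: Dot product.
a^T * proj(x) = -1*(-1.636338) - 3*(-0.050632) + 5*(-2.513933) = -10.7814


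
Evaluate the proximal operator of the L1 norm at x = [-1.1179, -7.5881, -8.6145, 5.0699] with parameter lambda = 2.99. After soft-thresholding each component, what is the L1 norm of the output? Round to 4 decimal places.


Soft-thresholding with lambda = 2.99:
prox(-1.1179) = sign(-1.1179)*max(|-1.1179| - 2.99, 0) = 0.0
prox(-7.5881) = sign(-7.5881)*max(|-7.5881| - 2.99, 0) = -4.5981
prox(-8.6145) = sign(-8.6145)*max(|-8.6145| - 2.99, 0) = -5.6245
prox(5.0699) = sign(5.0699)*max(|5.0699| - 2.99, 0) = 2.0799
prox(x) = [0.0, -4.5981, -5.6245, 2.0799]
||prox(x)||_1 = 0.0 + 4.5981 + 5.6245 + 2.0799 = 12.3025


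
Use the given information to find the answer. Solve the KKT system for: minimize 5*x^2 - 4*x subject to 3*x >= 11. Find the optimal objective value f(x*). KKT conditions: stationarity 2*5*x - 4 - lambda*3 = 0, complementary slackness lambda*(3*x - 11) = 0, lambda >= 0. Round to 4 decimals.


Step 1: Try lambda = 0 (constraint inactive).
x_unc = 4/(2*5) = 0.4
Check: 3*0.4 = 1.2 < 11 -- violated!
Step 2: Constraint must be active: 3*x = 11
x* = 11/3 = 3.6667 (rounded; the exact value 11/3 is used below)
lambda = (2*5*(11/3) - 4)/3 = 10.8889
Step 3: Compute optimal value.
f(x*) = 5*(11/3)^2 - 4*(11/3) = 52.5556


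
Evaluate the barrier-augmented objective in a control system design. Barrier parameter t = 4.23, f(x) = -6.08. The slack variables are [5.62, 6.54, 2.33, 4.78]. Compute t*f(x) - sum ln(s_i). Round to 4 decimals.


Step 1: Compute log-barrier.
ln values: [1.7263, 1.8779, 0.8459, 1.5644]
phi = -(1.7263 + 1.8779 + 0.8459 + 1.5644) = -6.0146
Step 2: Compute augmented objective.
t*f(x) = 4.23*-6.08 = -25.7184
Total = -25.7184 - 6.0146 = -31.733


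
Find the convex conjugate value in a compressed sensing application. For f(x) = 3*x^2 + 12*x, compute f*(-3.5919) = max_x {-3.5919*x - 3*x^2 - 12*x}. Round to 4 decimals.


f*(y) = sup_x {y*x - a*x^2 - b*x} = sup_x {(y-b)*x - a*x^2}
FOC: (y - b) - 2a*x = 0 => x* = (y - b)/(2a)
x* = (-3.5919 - 12)/(2*3) = -2.5987
f*(-3.5919) = (y-b)^2/(4a) = (-3.5919 - 12)^2/(4*3)
= 243.1073/12 = 20.2589


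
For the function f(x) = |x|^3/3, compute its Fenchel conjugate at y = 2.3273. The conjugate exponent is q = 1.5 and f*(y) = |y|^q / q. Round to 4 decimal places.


The conjugate exponent q satisfies 1/p + 1/q = 1.
p = 3, so q = 3/(3 - 1) = 1.5
|y|^q = 2.3273^1.5 = 3.5504
f*(2.3273) = 3.5504 / 1.5 = 2.3669


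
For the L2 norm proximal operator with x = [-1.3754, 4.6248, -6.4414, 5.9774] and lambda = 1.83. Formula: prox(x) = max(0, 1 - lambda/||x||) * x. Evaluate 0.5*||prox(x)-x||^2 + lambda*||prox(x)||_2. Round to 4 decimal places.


Step 1: Compute ||x||.
||x|| = 10.025
Step 2: Compute scaling factor.
scale = max(0, 1 - 1.83/10.025) = 0.8175
Step 3: prox(x) = [-1.1243, 3.7806, -5.2656, 4.8863]
||prox(x)|| = 8.195
Step 4: Proximal objective.
0.5*||prox-x||^2 = 1.6745
lambda*||prox|| = 14.9969
Total = 16.6714


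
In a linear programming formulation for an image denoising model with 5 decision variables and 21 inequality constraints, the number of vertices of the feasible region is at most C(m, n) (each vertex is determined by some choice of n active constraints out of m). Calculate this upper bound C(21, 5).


Each vertex corresponds to some choice of n active constraints out of m, so the number of vertices is at most C(m, n) = m! / (n!(m-n)!).
m = 21, n = 5
Numerator: 21 * 20 * 19 * 18 * 17
Denominator: 5! = 120
C(21, 5) = 20349


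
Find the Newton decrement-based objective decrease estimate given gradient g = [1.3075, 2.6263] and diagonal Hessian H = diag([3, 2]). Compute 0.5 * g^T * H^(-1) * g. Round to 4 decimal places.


Step 1: H is diagonal, so H^(-1) * g = [0.4358, 1.3132].
Step 2: g^T H^(-1) g = sum_i g_i^2 / H_ii
  = (1.3075)^2/3 + (2.6263)^2/2
  = 0.5699 + 3.4487 = 4.0186
Step 3: Objective decrease = 0.5 * g^T H^(-1) g = 2.0093


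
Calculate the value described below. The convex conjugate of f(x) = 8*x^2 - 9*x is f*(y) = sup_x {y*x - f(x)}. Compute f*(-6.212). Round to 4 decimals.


f*(y) = sup_x {y*x - a*x^2 - b*x} = sup_x {(y-b)*x - a*x^2}
FOC: (y - b) - 2a*x = 0 => x* = (y - b)/(2a)
x* = (-6.212 + 9)/(2*8) = 0.1743
f*(-6.212) = (y-b)^2/(4a) = (-6.212 + 9)^2/(4*8)
= 7.7729/32 = 0.2429


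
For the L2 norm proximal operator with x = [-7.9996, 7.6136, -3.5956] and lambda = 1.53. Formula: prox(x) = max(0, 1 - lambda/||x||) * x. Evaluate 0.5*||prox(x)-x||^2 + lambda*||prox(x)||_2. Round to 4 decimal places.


Step 1: Compute ||x||.
||x|| = 11.6142
Step 2: Compute scaling factor.
scale = max(0, 1 - 1.53/11.6142) = 0.8683
Step 3: prox(x) = [-6.9458, 6.6106, -3.1219]
||prox(x)|| = 10.0842
Step 4: Proximal objective.
0.5*||prox-x||^2 = 1.1705
lambda*||prox|| = 15.4288
Total = 16.5992


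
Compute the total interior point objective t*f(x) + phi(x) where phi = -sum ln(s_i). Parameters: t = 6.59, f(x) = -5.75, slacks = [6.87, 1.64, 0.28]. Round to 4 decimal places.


Step 1: Compute log-barrier.
ln values: [1.9272, 0.4947, -1.273]
phi = -(1.9272 + 0.4947 - 1.273) = -1.1489
Step 2: Compute augmented objective.
t*f(x) = 6.59*-5.75 = -37.8925
Total = -37.8925 - 1.1489 = -39.0414


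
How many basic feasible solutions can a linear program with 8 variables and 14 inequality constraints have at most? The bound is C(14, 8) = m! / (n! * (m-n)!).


Each vertex corresponds to some choice of n active constraints out of m, so the number of vertices is at most C(m, n) = m! / (n!(m-n)!).
m = 14, n = 8
Numerator: 14 * 13 * 12 * 11 * 10 * 9 * 8 * 7
Denominator: 8! = 40320
C(14, 8) = 3003


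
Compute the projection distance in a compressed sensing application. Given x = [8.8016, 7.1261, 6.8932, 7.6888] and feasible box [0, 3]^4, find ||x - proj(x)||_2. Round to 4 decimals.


Project each component onto [0, 3].
clip(8.8016) = 3.0, clip(7.1261) = 3.0, clip(6.8932) = 3.0, clip(7.6888) = 3.0
Projection = [3.0, 3.0, 3.0, 3.0]
Squared diffs: [33.6586, 17.0247, 15.157, 21.9848]
Distance = sqrt(87.8251) = 9.3715


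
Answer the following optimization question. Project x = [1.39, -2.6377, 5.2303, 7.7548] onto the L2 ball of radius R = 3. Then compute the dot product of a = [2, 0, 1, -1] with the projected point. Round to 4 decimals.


Step 1: Compute ||x|| (intermediates to 6 decimals).
||x|| = sqrt(1.39^2 + (-2.6377)^2 + 5.2303^2 + 7.7548^2) = 9.81746
Step 2: Project.
Since ||x|| > R, scale = R/||x|| = 3/9.81746 = 0.305578, proj(x) = scale * x
proj(x) = [0.424753, -0.806023, 1.598265, 2.369696]
Step 3: Dot product.
a^T * proj(x) = 2*0.424753 + 0*(-0.806023) + 1*1.598265 - 1*2.369696 = 0.0781


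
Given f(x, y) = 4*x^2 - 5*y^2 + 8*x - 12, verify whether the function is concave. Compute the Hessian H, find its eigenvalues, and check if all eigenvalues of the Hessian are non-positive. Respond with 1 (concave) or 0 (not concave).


The Hessian of f(x,y) = 4*x^2 - 5*y^2 + 8*x - 12 is:
H = [[8, 0], [0, -10]]
Trace = 8 - 10 = -2
Determinant = 8*-10 - (0)^2 = -80
Discriminant = (-2)^2 - 4*-80 = 324.0
Eigenvalues: lambda_1 = -10.0, lambda_2 = 8.0
The function is not concave.

0


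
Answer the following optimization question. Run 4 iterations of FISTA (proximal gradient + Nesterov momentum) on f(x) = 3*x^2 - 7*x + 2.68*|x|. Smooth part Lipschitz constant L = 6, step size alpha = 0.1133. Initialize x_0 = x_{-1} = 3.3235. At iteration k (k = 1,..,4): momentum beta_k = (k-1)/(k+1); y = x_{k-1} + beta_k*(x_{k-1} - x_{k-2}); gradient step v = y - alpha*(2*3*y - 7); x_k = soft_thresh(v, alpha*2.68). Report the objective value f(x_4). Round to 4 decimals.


FISTA on f(x) = 3*x^2 - 7*x + 2.68*|x|
L = 6, alpha = 0.1133
Iteration 1: beta = 0.0, y = 3.3235 + 0.0*(3.3235 - 3.3235) = 3.3235
  grad(y) = 12.941, v = y - alpha*grad = 1.8573
  prox(v) = soft_thresh(1.8573, 0.3036) = 1.5536
Iteration 2: beta = 0.3333, y = 1.5536 + 0.3333*(1.5536 - 3.3235) = 0.9637
  grad(y) = -1.2179, v = y - alpha*grad = 1.1017
  prox(v) = soft_thresh(1.1017, 0.3036) = 0.798
Iteration 3: beta = 0.5, y = 0.798 + 0.5*(0.798 - 1.5536) = 0.4202
  grad(y) = -4.4787, v = y - alpha*grad = 0.9277
  prox(v) = soft_thresh(0.9277, 0.3036) = 0.624
Iteration 4: beta = 0.6, y = 0.624 + 0.6*(0.624 - 0.798) = 0.5196
  grad(y) = -3.8824, v = y - alpha*grad = 0.9595
  prox(v) = soft_thresh(0.9595, 0.3036) = 0.6558
f(x_4) = 3*0.6558^2 - 7*0.6558 + 2.68*|0.6558| = -1.5428


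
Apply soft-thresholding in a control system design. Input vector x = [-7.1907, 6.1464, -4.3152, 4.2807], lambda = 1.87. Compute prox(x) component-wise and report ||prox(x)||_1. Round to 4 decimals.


Soft-thresholding with lambda = 1.87:
prox(-7.1907) = sign(-7.1907)*max(|-7.1907| - 1.87, 0) = -5.3207
prox(6.1464) = sign(6.1464)*max(|6.1464| - 1.87, 0) = 4.2764
prox(-4.3152) = sign(-4.3152)*max(|-4.3152| - 1.87, 0) = -2.4452
prox(4.2807) = sign(4.2807)*max(|4.2807| - 1.87, 0) = 2.4107
prox(x) = [-5.3207, 4.2764, -2.4452, 2.4107]
||prox(x)||_1 = 5.3207 + 4.2764 + 2.4452 + 2.4107 = 14.453


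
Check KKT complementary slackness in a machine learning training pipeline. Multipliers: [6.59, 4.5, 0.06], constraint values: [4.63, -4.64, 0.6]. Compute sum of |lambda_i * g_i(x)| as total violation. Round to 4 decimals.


KKT complementary slackness check:
lambda_1 * g_1 = 6.59 * 4.63 = 30.5117
lambda_2 * g_2 = 4.5 * -4.64 = -20.88
lambda_3 * g_3 = 0.06 * 0.6 = 0.036
Total violation = 30.5117 + 20.88 + 0.036 = 51.4277


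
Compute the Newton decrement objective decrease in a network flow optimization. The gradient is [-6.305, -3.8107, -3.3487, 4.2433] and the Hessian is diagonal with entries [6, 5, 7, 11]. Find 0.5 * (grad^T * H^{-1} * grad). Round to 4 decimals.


Step 1: H is diagonal, so H^(-1) * g = [-1.0508, -0.7621, -0.4784, 0.3858].
Step 2: g^T H^(-1) g = sum_i g_i^2 / H_ii
  = (-6.305)^2/6 + (-3.8107)^2/5 + (-3.3487)^2/7 + (4.2433)^2/11
  = 6.6255 + 2.9043 + 1.602 + 1.6369 = 12.7686
Step 3: Objective decrease = 0.5 * g^T H^(-1) g = 6.3843


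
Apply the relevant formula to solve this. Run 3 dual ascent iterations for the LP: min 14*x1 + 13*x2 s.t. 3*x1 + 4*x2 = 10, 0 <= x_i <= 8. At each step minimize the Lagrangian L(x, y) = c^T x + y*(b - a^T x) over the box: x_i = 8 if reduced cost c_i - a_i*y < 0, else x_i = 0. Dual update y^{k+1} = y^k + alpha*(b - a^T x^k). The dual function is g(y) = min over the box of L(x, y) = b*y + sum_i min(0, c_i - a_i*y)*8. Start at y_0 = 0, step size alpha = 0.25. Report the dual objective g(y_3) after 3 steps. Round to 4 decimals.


Dual ascent for LP: min 14*x1 + 13*x2, 3*x1 + 4*x2 = 10, 0 <= x_i <= 8
Step 1: y^k = 0.0, reduced costs: (14.0, 13.0)
  x^k = (0.0, 0.0), subgradient = b - a^T x = 10.0
  y^{k+1} = 0.0 + 0.25*10.0 = 2.5
Step 2: y^k = 2.5, reduced costs: (6.5, 3.0)
  x^k = (0.0, 0.0), subgradient = b - a^T x = 10.0
  y^{k+1} = 2.5 + 0.25*10.0 = 5.0
Step 3: y^k = 5.0, reduced costs: (-1.0, -7.0)
  x^k = (8.0, 8.0), subgradient = b - a^T x = -46.0
  y^{k+1} = 5.0 + 0.25*-46.0 = -6.5
Dual objective at y_3 = -6.5: reduced costs (33.5, 39.0), box minimizer x = (0.0, 0.0)
g(y_3) = b*y + (c1 - a1*y)*x1 + (c2 - a2*y)*x2 = 10*(-6.5) + 33.5*0.0 + 39.0*0.0 = -65.0 + 0.0 + 0.0 = -65.0


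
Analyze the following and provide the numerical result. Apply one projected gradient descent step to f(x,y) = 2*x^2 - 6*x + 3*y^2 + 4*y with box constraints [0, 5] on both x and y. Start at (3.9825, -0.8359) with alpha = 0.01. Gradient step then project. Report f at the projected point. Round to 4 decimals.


Step 1: Compute gradient at (3.9825, -0.8359).
grad_x = 2*2*3.9825 - 6 = 9.93
grad_y = 2*3*-0.8359 + 4 = -1.0154
Step 2: Gradient step.
x_raw = 3.9825 - 0.01*9.93 = 3.8832
y_raw = -0.8359 - 0.01*-1.0154 = -0.8257
Step 3: Project onto [0, 5].
x_proj = clip(3.8832) = 3.8832
y_proj = clip(-0.8257) = 0.0
Step 4: Evaluate f.
f(3.8832, 0.0) = 6.8593


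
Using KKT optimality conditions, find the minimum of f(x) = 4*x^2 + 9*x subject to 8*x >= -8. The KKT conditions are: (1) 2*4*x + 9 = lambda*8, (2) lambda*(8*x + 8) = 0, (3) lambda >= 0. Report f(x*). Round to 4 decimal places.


Step 1: Try lambda = 0 (constraint inactive).
x_unc = -9/(2*4) = -1.125
Check: 8*-1.125 = -9.0 < -8 -- violated!
Step 2: Constraint must be active: 8*x = -8
x* = -8/8 = -1.0
lambda = (2*4*(-1.0) + 9)/8 = 0.125
Step 3: Compute optimal value.
f(x*) = 4*(-1.0)^2 + 9*(-1.0) = -5.0


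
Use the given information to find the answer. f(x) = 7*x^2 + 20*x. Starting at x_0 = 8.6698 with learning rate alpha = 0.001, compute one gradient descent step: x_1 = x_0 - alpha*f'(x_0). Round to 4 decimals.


We compute the gradient at x_0 and apply the update.
f'(x) = 14*x + 20
f'(8.6698) = 14*8.6698 + 20 = 141.3772
x_1 = 8.6698 - 0.001*141.3772 = 8.5284


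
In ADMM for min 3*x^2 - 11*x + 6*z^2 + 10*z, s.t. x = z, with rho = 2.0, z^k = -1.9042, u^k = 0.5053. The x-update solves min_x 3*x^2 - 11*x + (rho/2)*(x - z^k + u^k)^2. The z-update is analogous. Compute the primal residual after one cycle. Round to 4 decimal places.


ADMM iteration with rho = 2.0, z^k = -1.9042, u^k = 0.5053
Step 1: x-update.
Minimize 3*x^2 - 11*x + (2.0/2)*(x + 1.9042 + 0.5053)^2
FOC: (2*3 + 2.0)*x = 11 + 2.0*(-1.9042 - 0.5053)
x^{k+1} = 0.7726
Step 2: z-update.
Minimize 6*z^2 + 10*z + (2.0/2)*(0.7726 - z + 0.5053)^2
FOC: (2*6 + 2.0)*z = -10 + 2.0*(0.7726 + 0.5053)
z^{k+1} = -0.5317
Step 3: u-update.
u^{k+1} = 0.5053 + 0.7726 + 0.5317 = 1.8097
Step 4: Primal residual = |0.7726 + 0.5317| = 1.3044


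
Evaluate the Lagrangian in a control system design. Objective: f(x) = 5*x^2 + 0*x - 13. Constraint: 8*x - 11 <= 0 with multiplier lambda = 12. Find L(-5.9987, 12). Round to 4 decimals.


Step 1: Evaluate f(x).
f(-5.9987) = 5*(-5.9987)^2 + 0*(-5.9987) - 13 = 166.922
Step 2: Evaluate g(x).
g(-5.9987) = 8*-5.9987 - 11 = -58.9896
Step 3: Compute Lagrangian.
L = 166.922 + 12*-58.9896 = -540.9532


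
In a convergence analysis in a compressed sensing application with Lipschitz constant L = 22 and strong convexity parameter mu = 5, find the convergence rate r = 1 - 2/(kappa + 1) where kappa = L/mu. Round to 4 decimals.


Step 1: Compute the condition number.
kappa = L/mu = 22/5 = 4.4
Step 2: Compute the convergence rate.
r = 1 - 2/(kappa + 1) = 1 - 2*mu/(L + mu) = (L - mu)/(L + mu) = 17/27 = 0.6296


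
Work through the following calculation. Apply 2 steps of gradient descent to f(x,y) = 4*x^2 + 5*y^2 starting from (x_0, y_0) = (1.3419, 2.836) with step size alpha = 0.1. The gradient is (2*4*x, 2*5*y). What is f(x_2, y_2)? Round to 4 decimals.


Gradient descent on f(x,y) = 4*x^2 + 5*y^2.
Starting point: (1.3419, 2.836), alpha = 0.1
Step 1: grad_x = 2*4*1.3419 = 10.7352, grad_y = 2*5*2.836 = 28.36
  x_1 = 1.3419 - 0.1*10.7352 = 0.2684
  y_1 = 2.836 - 0.1*28.36 = -0.0
Step 2: grad_x = 2*4*0.2684 = 2.147, grad_y = 2*5*-0.0 = -0.0
  x_2 = 0.2684 - 0.1*2.147 = 0.0537
  y_2 = -0.0 - 0.1*-0.0 = 0.0
f(0.0537, 0.0) = 4*0.0537^2 + 5*0.0^2 = 0.0115


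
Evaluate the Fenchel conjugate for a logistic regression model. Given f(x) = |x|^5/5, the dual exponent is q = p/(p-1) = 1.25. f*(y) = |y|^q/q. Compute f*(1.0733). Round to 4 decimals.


The conjugate exponent q satisfies 1/p + 1/q = 1.
p = 5, so q = 5/(5 - 1) = 1.25
|y|^q = 1.0733^1.25 = 1.0924
f*(1.0733) = 1.0924 / 1.25 = 0.874


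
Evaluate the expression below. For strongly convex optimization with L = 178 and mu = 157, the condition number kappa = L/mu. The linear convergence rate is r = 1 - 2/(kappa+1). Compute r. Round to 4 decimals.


Step 1: Compute the condition number.
kappa = L/mu = 178/157 = 1.1338
Step 2: Compute the convergence rate.
r = 1 - 2/(kappa + 1) = 1 - 2*mu/(L + mu) = (L - mu)/(L + mu) = 21/335 = 0.0627


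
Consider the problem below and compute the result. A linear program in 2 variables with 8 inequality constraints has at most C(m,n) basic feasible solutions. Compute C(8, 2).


Each vertex corresponds to some choice of n active constraints out of m, so the number of vertices is at most C(m, n) = m! / (n!(m-n)!).
m = 8, n = 2
Numerator: 8 * 7
Denominator: 2! = 2
C(8, 2) = 28


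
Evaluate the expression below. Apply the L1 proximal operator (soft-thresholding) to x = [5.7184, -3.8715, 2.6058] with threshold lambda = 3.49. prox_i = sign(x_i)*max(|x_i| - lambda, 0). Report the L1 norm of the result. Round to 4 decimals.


Soft-thresholding with lambda = 3.49:
prox(5.7184) = sign(5.7184)*max(|5.7184| - 3.49, 0) = 2.2284
prox(-3.8715) = sign(-3.8715)*max(|-3.8715| - 3.49, 0) = -0.3815
prox(2.6058) = sign(2.6058)*max(|2.6058| - 3.49, 0) = 0.0
prox(x) = [2.2284, -0.3815, 0.0]
||prox(x)||_1 = 2.2284 + 0.3815 + 0.0 = 2.6099


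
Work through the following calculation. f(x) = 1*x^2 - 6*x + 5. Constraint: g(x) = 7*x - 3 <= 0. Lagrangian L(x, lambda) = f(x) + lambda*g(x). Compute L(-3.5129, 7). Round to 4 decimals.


Step 1: Evaluate f(x).
f(-3.5129) = 1*(-3.5129)^2 - 6*(-3.5129) + 5 = 38.4179
Step 2: Evaluate g(x).
g(-3.5129) = 7*-3.5129 - 3 = -27.5903
Step 3: Compute Lagrangian.
L = 38.4179 + 7*-27.5903 = -154.7142


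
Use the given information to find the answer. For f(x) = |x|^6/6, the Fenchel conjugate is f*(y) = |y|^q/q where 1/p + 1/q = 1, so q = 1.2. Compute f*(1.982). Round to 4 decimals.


The conjugate exponent q satisfies 1/p + 1/q = 1.
p = 6, so q = 6/(6 - 1) = 1.2
|y|^q = 1.982^1.2 = 2.2726
f*(1.982) = 2.2726 / 1.2 = 1.8938


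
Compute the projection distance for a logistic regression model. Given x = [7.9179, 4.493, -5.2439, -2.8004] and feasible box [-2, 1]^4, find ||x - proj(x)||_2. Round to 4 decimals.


Project each component onto [-2, 1].
clip(7.9179) = 1.0, clip(4.493) = 1.0, clip(-5.2439) = -2.0, clip(-2.8004) = -2.0
Projection = [1.0, 1.0, -2.0, -2.0]
Squared diffs: [47.8573, 12.201, 10.5229, 0.6406]
Distance = sqrt(71.2218) = 8.4393


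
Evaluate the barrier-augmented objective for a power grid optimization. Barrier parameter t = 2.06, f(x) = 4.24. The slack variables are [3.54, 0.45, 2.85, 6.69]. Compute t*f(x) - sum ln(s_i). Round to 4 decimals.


Step 1: Compute log-barrier.
ln values: [1.2641, -0.7985, 1.0473, 1.9006]
phi = -(1.2641 - 0.7985 + 1.0473 + 1.9006) = -3.4136
Step 2: Compute augmented objective.
t*f(x) = 2.06*4.24 = 8.7344
Total = 8.7344 - 3.4136 = 5.3208


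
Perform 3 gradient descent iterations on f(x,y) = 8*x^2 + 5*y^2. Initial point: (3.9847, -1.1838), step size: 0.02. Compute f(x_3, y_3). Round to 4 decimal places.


Gradient descent on f(x,y) = 8*x^2 + 5*y^2.
Starting point: (3.9847, -1.1838), alpha = 0.02
Step 1: grad_x = 2*8*3.9847 = 63.7552, grad_y = 2*5*-1.1838 = -11.838
  x_1 = 3.9847 - 0.02*63.7552 = 2.7096
  y_1 = -1.1838 - 0.02*-11.838 = -0.947
Step 2: grad_x = 2*8*2.7096 = 43.3535, grad_y = 2*5*-0.947 = -9.4704
  x_2 = 2.7096 - 0.02*43.3535 = 1.8425
  y_2 = -0.947 - 0.02*-9.4704 = -0.7576
Step 3: grad_x = 2*8*1.8425 = 29.4804, grad_y = 2*5*-0.7576 = -7.5763
  x_3 = 1.8425 - 0.02*29.4804 = 1.2529
  y_3 = -0.7576 - 0.02*-7.5763 = -0.6061
f(1.2529, -0.6061) = 8*1.2529^2 + 5*(-0.6061)^2 = 14.3952


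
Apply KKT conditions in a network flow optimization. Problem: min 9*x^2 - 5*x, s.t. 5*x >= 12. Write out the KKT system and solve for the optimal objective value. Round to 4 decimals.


Step 1: Try lambda = 0 (constraint inactive).
x_unc = 5/(2*9) = 0.2778
Check: 5*0.2778 = 1.389 < 12 -- violated!
Step 2: Constraint must be active: 5*x = 12
x* = 12/5 = 2.4
lambda = (2*9*2.4 - 5)/5 = 7.64
Step 3: Compute optimal value.
f(x*) = 9*2.4^2 - 5*2.4 = 39.84


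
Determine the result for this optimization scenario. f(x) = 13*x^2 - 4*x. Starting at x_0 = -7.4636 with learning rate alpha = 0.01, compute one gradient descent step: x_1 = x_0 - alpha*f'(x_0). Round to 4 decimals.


We compute the gradient at x_0 and apply the update.
f'(x) = 26*x - 4
f'(-7.4636) = 26*-7.4636 - 4 = -198.0536
x_1 = -7.4636 - 0.01*-198.0536 = -5.4831


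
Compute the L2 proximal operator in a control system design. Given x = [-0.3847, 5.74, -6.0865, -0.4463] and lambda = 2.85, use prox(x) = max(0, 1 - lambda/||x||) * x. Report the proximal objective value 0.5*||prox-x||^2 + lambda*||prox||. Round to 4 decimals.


Step 1: Compute ||x||.
||x|| = 8.3869
Step 2: Compute scaling factor.
scale = max(0, 1 - 2.85/8.3869) = 0.6602
Step 3: prox(x) = [-0.254, 3.7895, -4.0182, -0.2946]
||prox(x)|| = 5.5369
Step 4: Proximal objective.
0.5*||prox-x||^2 = 4.0613
lambda*||prox|| = 15.7802
Total = 19.8414


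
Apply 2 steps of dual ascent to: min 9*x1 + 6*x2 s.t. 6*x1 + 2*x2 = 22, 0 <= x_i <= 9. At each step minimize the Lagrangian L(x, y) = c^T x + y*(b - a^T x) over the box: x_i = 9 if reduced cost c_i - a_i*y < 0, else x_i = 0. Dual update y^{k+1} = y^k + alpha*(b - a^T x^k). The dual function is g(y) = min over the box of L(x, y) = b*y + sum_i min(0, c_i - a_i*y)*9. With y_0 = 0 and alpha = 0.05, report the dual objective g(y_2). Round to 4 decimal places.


Dual ascent for LP: min 9*x1 + 6*x2, 6*x1 + 2*x2 = 22, 0 <= x_i <= 9
Step 1: y^k = 0.0, reduced costs: (9.0, 6.0)
  x^k = (0.0, 0.0), subgradient = b - a^T x = 22.0
  y^{k+1} = 0.0 + 0.05*22.0 = 1.1
Step 2: y^k = 1.1, reduced costs: (2.4, 3.8)
  x^k = (0.0, 0.0), subgradient = b - a^T x = 22.0
  y^{k+1} = 1.1 + 0.05*22.0 = 2.2
Dual objective at y_2 = 2.2: reduced costs (-4.2, 1.6), box minimizer x = (9.0, 0.0)
g(y_2) = b*y + (c1 - a1*y)*x1 + (c2 - a2*y)*x2 = 22*2.2 + (-4.2)*9.0 + 1.6*0.0 = 48.4 - 37.8 + 0.0 = 10.6


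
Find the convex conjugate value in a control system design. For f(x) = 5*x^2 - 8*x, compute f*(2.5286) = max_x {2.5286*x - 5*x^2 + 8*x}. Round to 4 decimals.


f*(y) = sup_x {y*x - a*x^2 - b*x} = sup_x {(y-b)*x - a*x^2}
FOC: (y - b) - 2a*x = 0 => x* = (y - b)/(2a)
x* = (2.5286 + 8)/(2*5) = 1.0529
f*(2.5286) = (y-b)^2/(4a) = (2.5286 + 8)^2/(4*5)
= 110.8514/20 = 5.5426


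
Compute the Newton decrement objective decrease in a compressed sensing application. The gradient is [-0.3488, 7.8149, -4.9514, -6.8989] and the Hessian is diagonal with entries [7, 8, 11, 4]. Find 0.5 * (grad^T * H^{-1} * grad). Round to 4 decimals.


Step 1: H is diagonal, so H^(-1) * g = [-0.0498, 0.9769, -0.4501, -1.7247].
Step 2: g^T H^(-1) g = sum_i g_i^2 / H_ii
  = (-0.3488)^2/7 + (7.8149)^2/8 + (-4.9514)^2/11 + (-6.8989)^2/4
  = 0.0174 + 7.6341 + 2.2288 + 11.8987 = 21.7789
Step 3: Objective decrease = 0.5 * g^T H^(-1) g = 10.8895


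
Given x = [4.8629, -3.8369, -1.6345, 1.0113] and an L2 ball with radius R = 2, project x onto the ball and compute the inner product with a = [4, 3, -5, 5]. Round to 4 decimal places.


Step 1: Compute ||x|| (intermediates to 6 decimals).
||x|| = sqrt(4.8629^2 + (-3.8369)^2 + (-1.6345)^2 + 1.0113^2) = 6.48567
Step 2: Project.
Since ||x|| > R, scale = R/||x|| = 2/6.48567 = 0.308372, proj(x) = scale * x
proj(x) = [1.499582, -1.183193, -0.504034, 0.311857]
Step 3: Dot product.
a^T * proj(x) = 4*1.499582 + 3*(-1.183193) - 5*(-0.504034) + 5*0.311857 = 6.5282


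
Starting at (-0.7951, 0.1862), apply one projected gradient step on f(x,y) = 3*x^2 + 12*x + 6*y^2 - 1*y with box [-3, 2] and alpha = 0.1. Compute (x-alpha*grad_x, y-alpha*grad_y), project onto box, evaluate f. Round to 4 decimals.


Step 1: Compute gradient at (-0.7951, 0.1862).
grad_x = 2*3*-0.7951 + 12 = 7.2294
grad_y = 2*6*0.1862 - 1 = 1.2344
Step 2: Gradient step.
x_raw = -0.7951 - 0.1*7.2294 = -1.518
y_raw = 0.1862 - 0.1*1.2344 = 0.0628
Step 3: Project onto [-3, 2].
x_proj = clip(-1.518) = -1.518
y_proj = clip(0.0628) = 0.0628
Step 4: Evaluate f.
f(-1.518, 0.0628) = -11.3423


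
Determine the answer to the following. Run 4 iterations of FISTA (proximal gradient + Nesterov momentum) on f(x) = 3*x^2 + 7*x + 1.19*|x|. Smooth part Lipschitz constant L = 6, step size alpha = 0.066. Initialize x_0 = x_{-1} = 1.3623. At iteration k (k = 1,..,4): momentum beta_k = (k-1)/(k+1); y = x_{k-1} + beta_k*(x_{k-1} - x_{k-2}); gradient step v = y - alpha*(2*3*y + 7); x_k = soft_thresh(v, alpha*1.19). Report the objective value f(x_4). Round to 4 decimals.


FISTA on f(x) = 3*x^2 + 7*x + 1.19*|x|
L = 6, alpha = 0.066
Iteration 1: beta = 0.0, y = 1.3623 + 0.0*(1.3623 - 1.3623) = 1.3623
  grad(y) = 15.1738, v = y - alpha*grad = 0.3608
  prox(v) = soft_thresh(0.3608, 0.0785) = 0.2823
Iteration 2: beta = 0.3333, y = 0.2823 + 0.3333*(0.2823 - 1.3623) = -0.0777
  grad(y) = 6.5337, v = y - alpha*grad = -0.5089
  prox(v) = soft_thresh(-0.5089, 0.0785) = -0.4304
Iteration 3: beta = 0.5, y = -0.4304 + 0.5*(-0.4304 - 0.2823) = -0.7867
  grad(y) = 2.2795, v = y - alpha*grad = -0.9372
  prox(v) = soft_thresh(-0.9372, 0.0785) = -0.8587
Iteration 4: beta = 0.6, y = -0.8587 + 0.6*(-0.8587 + 0.4304) = -1.1156
  grad(y) = 0.3064, v = y - alpha*grad = -1.1358
  prox(v) = soft_thresh(-1.1358, 0.0785) = -1.0573
f(x_4) = 3*(-1.0573)^2 + 7*(-1.0573) + 1.19*|-1.0573| = -2.7893


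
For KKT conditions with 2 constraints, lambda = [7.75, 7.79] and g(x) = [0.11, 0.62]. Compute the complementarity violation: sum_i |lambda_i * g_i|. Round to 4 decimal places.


KKT complementary slackness check:
lambda_1 * g_1 = 7.75 * 0.11 = 0.8525
lambda_2 * g_2 = 7.79 * 0.62 = 4.8298
Total violation = 0.8525 + 4.8298 = 5.6823


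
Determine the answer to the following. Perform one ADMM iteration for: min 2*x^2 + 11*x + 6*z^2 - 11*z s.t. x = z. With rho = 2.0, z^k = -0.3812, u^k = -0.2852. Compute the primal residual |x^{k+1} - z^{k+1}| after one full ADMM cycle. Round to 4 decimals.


ADMM iteration with rho = 2.0, z^k = -0.3812, u^k = -0.2852
Step 1: x-update.
Minimize 2*x^2 + 11*x + (2.0/2)*(x + 0.3812 - 0.2852)^2
FOC: (2*2 + 2.0)*x = -11 + 2.0*(-0.3812 + 0.2852)
x^{k+1} = -1.8653
Step 2: z-update.
Minimize 6*z^2 - 11*z + (2.0/2)*(-1.8653 - z - 0.2852)^2
FOC: (2*6 + 2.0)*z = 11 + 2.0*(-1.8653 - 0.2852)
z^{k+1} = 0.4785
Step 3: u-update.
u^{k+1} = -0.2852 - 1.8653 - 0.4785 = -2.629
Step 4: Primal residual = |-1.8653 - 0.4785| = 2.3438


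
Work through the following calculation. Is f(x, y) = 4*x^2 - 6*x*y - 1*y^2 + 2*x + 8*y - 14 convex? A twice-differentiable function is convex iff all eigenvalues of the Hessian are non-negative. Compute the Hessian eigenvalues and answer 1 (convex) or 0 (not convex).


The Hessian of f(x,y) = 4*x^2 - 6*x*y - 1*y^2 + 2*x + 8*y - 14 is:
H = [[8, -6], [-6, -2]]
Trace = 8 - 2 = 6
Determinant = 8*-2 - (-6)^2 = -52
Discriminant = (6)^2 - 4*-52 = 244.0
Eigenvalues: lambda_1 = -4.8102, lambda_2 = 10.8102
The function is not convex.

0


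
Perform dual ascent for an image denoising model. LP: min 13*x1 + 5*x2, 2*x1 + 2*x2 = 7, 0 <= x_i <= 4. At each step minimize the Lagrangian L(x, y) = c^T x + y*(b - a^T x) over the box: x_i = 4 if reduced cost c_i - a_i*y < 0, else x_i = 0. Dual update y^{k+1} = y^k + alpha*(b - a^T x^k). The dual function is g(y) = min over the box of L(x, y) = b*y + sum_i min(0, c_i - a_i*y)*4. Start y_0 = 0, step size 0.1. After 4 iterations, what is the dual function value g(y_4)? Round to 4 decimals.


Dual ascent for LP: min 13*x1 + 5*x2, 2*x1 + 2*x2 = 7, 0 <= x_i <= 4
Step 1: y^k = 0.0, reduced costs: (13.0, 5.0)
  x^k = (0.0, 0.0), subgradient = b - a^T x = 7.0
  y^{k+1} = 0.0 + 0.1*7.0 = 0.7
Step 2: y^k = 0.7, reduced costs: (11.6, 3.6)
  x^k = (0.0, 0.0), subgradient = b - a^T x = 7.0
  y^{k+1} = 0.7 + 0.1*7.0 = 1.4
Step 3: y^k = 1.4, reduced costs: (10.2, 2.2)
  x^k = (0.0, 0.0), subgradient = b - a^T x = 7.0
  y^{k+1} = 1.4 + 0.1*7.0 = 2.1
Step 4: y^k = 2.1, reduced costs: (8.8, 0.8)
  x^k = (0.0, 0.0), subgradient = b - a^T x = 7.0
  y^{k+1} = 2.1 + 0.1*7.0 = 2.8
Dual objective at y_4 = 2.8: reduced costs (7.4, -0.6), box minimizer x = (0.0, 4.0)
g(y_4) = b*y + (c1 - a1*y)*x1 + (c2 - a2*y)*x2 = 7*2.8 + 7.4*0.0 + (-0.6)*4.0 = 19.6 + 0.0 - 2.4 = 17.2


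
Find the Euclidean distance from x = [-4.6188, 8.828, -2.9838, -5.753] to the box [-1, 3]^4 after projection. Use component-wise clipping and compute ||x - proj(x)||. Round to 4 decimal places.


Project each component onto [-1, 3].
clip(-4.6188) = -1.0, clip(8.828) = 3.0, clip(-2.9838) = -1.0, clip(-5.753) = -1.0
Projection = [-1.0, 3.0, -1.0, -1.0]
Squared diffs: [13.0957, 33.9656, 3.9355, 22.591]
Distance = sqrt(73.5878) = 8.5783


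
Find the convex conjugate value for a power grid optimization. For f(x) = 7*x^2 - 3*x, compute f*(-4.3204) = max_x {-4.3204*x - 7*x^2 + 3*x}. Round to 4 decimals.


f*(y) = sup_x {y*x - a*x^2 - b*x} = sup_x {(y-b)*x - a*x^2}
FOC: (y - b) - 2a*x = 0 => x* = (y - b)/(2a)
x* = (-4.3204 + 3)/(2*7) = -0.0943
f*(-4.3204) = (y-b)^2/(4a) = (-4.3204 + 3)^2/(4*7)
= 1.7435/28 = 0.0623


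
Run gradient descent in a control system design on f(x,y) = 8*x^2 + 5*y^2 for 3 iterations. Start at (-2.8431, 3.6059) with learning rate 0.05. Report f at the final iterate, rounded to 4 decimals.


Gradient descent on f(x,y) = 8*x^2 + 5*y^2.
Starting point: (-2.8431, 3.6059), alpha = 0.05
Step 1: grad_x = 2*8*-2.8431 = -45.4896, grad_y = 2*5*3.6059 = 36.059
  x_1 = -2.8431 - 0.05*-45.4896 = -0.5686
  y_1 = 3.6059 - 0.05*36.059 = 1.803
Step 2: grad_x = 2*8*-0.5686 = -9.0979, grad_y = 2*5*1.803 = 18.0295
  x_2 = -0.5686 - 0.05*-9.0979 = -0.1137
  y_2 = 1.803 - 0.05*18.0295 = 0.9015
Step 3: grad_x = 2*8*-0.1137 = -1.8196, grad_y = 2*5*0.9015 = 9.0148
  x_3 = -0.1137 - 0.05*-1.8196 = -0.0227
  y_3 = 0.9015 - 0.05*9.0148 = 0.4507
f(-0.0227, 0.4507) = 8*(-0.0227)^2 + 5*0.4507^2 = 1.02


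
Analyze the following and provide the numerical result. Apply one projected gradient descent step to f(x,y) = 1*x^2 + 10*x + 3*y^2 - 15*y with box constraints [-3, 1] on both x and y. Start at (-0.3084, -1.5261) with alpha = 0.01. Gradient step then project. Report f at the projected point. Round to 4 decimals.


Step 1: Compute gradient at (-0.3084, -1.5261).
grad_x = 2*1*-0.3084 + 10 = 9.3832
grad_y = 2*3*-1.5261 - 15 = -24.1566
Step 2: Gradient step.
x_raw = -0.3084 - 0.01*9.3832 = -0.4022
y_raw = -1.5261 - 0.01*-24.1566 = -1.2845
Step 3: Project onto [-3, 1].
x_proj = clip(-0.4022) = -0.4022
y_proj = clip(-1.2845) = -1.2845
Step 4: Evaluate f.
f(-0.4022, -1.2845) = 20.3576


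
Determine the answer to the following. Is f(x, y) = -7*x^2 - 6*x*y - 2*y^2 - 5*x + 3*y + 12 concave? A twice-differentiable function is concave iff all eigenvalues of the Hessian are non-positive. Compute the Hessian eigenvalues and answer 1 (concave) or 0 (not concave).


The Hessian of f(x,y) = -7*x^2 - 6*x*y - 2*y^2 - 5*x + 3*y + 12 is:
H = [[-14, -6], [-6, -4]]
Trace = -14 - 4 = -18
Determinant = -14*-4 - (-6)^2 = 20
Discriminant = (-18)^2 - 4*20 = 244.0
Eigenvalues: lambda_1 = -16.8102, lambda_2 = -1.1898
The function is concave.

1


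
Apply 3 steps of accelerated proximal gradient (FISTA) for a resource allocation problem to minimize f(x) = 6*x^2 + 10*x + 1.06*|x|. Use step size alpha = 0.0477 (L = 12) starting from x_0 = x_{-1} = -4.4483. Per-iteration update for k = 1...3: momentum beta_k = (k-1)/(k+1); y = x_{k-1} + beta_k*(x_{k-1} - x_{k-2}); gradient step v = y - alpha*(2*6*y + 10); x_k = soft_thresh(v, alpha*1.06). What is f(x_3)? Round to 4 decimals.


FISTA on f(x) = 6*x^2 + 10*x + 1.06*|x|
L = 12, alpha = 0.0477
Iteration 1: beta = 0.0, y = -4.4483 + 0.0*(-4.4483 + 4.4483) = -4.4483
  grad(y) = -43.3796, v = y - alpha*grad = -2.3791
  prox(v) = soft_thresh(-2.3791, 0.0506) = -2.3285
Iteration 2: beta = 0.3333, y = -2.3285 + 0.3333*(-2.3285 + 4.4483) = -1.6219
  grad(y) = -9.4633, v = y - alpha*grad = -1.1705
  prox(v) = soft_thresh(-1.1705, 0.0506) = -1.12
Iteration 3: beta = 0.5, y = -1.12 + 0.5*(-1.12 + 2.3285) = -0.5157
  grad(y) = 3.8115, v = y - alpha*grad = -0.6975
  prox(v) = soft_thresh(-0.6975, 0.0506) = -0.647
f(x_3) = 6*(-0.647)^2 + 10*(-0.647) + 1.06*|-0.647| = -3.2725


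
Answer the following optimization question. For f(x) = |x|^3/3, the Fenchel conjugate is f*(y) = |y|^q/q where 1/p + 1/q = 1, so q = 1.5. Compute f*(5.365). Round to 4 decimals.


The conjugate exponent q satisfies 1/p + 1/q = 1.
p = 3, so q = 3/(3 - 1) = 1.5
|y|^q = 5.365^1.5 = 12.4267
f*(5.365) = 12.4267 / 1.5 = 8.2844


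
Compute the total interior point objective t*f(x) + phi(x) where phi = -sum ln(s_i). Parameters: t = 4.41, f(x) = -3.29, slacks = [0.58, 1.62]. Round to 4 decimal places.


Step 1: Compute log-barrier.
ln values: [-0.5447, 0.4824]
phi = -(-0.5447 + 0.4824) = 0.0623
Step 2: Compute augmented objective.
t*f(x) = 4.41*-3.29 = -14.5089
Total = -14.5089 + 0.0623 = -14.4466


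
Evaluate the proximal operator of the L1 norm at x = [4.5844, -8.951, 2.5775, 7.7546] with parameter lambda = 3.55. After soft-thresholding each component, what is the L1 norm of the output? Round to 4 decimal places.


Soft-thresholding with lambda = 3.55:
prox(4.5844) = sign(4.5844)*max(|4.5844| - 3.55, 0) = 1.0344
prox(-8.951) = sign(-8.951)*max(|-8.951| - 3.55, 0) = -5.401
prox(2.5775) = sign(2.5775)*max(|2.5775| - 3.55, 0) = 0.0
prox(7.7546) = sign(7.7546)*max(|7.7546| - 3.55, 0) = 4.2046
prox(x) = [1.0344, -5.401, 0.0, 4.2046]
||prox(x)||_1 = 1.0344 + 5.401 + 0.0 + 4.2046 = 10.64


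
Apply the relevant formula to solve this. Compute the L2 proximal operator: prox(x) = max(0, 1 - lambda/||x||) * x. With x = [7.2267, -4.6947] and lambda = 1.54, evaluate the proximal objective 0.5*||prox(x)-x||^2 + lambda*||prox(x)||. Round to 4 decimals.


Step 1: Compute ||x||.
||x|| = 8.6177
Step 2: Compute scaling factor.
scale = max(0, 1 - 1.54/8.6177) = 0.8213
Step 3: prox(x) = [5.9353, -3.8558]
||prox(x)|| = 7.0777
Step 4: Proximal objective.
0.5*||prox-x||^2 = 1.1858
lambda*||prox|| = 10.8997
Total = 12.0855


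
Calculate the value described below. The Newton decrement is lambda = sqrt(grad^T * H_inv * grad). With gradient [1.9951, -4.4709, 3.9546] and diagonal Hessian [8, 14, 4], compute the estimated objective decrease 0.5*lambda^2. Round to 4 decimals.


Step 1: H is diagonal, so H^(-1) * g = [0.2494, -0.3194, 0.9887].
Step 2: g^T H^(-1) g = sum_i g_i^2 / H_ii
  = (1.9951)^2/8 + (-4.4709)^2/14 + (3.9546)^2/4
  = 0.4976 + 1.4278 + 3.9097 = 5.8351
Step 3: Objective decrease = 0.5 * g^T H^(-1) g = 2.9175


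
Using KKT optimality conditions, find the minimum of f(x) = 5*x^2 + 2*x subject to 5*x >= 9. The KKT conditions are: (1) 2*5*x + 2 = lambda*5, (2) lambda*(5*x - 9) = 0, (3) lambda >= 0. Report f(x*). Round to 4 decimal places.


Step 1: Try lambda = 0 (constraint inactive).
x_unc = -2/(2*5) = -0.2
Check: 5*-0.2 = -1.0 < 9 -- violated!
Step 2: Constraint must be active: 5*x = 9
x* = 9/5 = 1.8
lambda = (2*5*1.8 + 2)/5 = 4.0
Step 3: Compute optimal value.
f(x*) = 5*1.8^2 + 2*1.8 = 19.8


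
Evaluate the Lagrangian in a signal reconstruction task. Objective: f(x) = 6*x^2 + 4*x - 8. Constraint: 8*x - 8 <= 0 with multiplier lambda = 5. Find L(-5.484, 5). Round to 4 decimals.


Step 1: Evaluate f(x).
f(-5.484) = 6*(-5.484)^2 + 4*(-5.484) - 8 = 150.5095
Step 2: Evaluate g(x).
g(-5.484) = 8*-5.484 - 8 = -51.872
Step 3: Compute Lagrangian.
L = 150.5095 + 5*-51.872 = -108.8505


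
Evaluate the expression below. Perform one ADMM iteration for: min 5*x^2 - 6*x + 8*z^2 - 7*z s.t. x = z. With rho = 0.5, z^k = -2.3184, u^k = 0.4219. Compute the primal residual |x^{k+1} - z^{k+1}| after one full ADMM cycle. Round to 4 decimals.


ADMM iteration with rho = 0.5, z^k = -2.3184, u^k = 0.4219
Step 1: x-update.
Minimize 5*x^2 - 6*x + (0.5/2)*(x + 2.3184 + 0.4219)^2
FOC: (2*5 + 0.5)*x = 6 + 0.5*(-2.3184 - 0.4219)
x^{k+1} = 0.4409
Step 2: z-update.
Minimize 8*z^2 - 7*z + (0.5/2)*(0.4409 - z + 0.4219)^2
FOC: (2*8 + 0.5)*z = 7 + 0.5*(0.4409 + 0.4219)
z^{k+1} = 0.4504
Step 3: u-update.
u^{k+1} = 0.4219 + 0.4409 - 0.4504 = 0.4124
Step 4: Primal residual = |0.4409 - 0.4504| = 0.0095


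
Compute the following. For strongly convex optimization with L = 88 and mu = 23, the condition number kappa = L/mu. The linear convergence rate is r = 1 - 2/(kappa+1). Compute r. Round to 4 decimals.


Step 1: Compute the condition number.
kappa = L/mu = 88/23 = 3.8261
Step 2: Compute the convergence rate.
r = 1 - 2/(kappa + 1) = 1 - 2*mu/(L + mu) = (L - mu)/(L + mu) = 65/111 = 0.5856


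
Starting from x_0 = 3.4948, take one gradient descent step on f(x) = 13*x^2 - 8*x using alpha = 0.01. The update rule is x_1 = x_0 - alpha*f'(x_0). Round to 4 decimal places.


We compute the gradient at x_0 and apply the update.
f'(x) = 26*x - 8
f'(3.4948) = 26*3.4948 - 8 = 82.8648
x_1 = 3.4948 - 0.01*82.8648 = 2.6662


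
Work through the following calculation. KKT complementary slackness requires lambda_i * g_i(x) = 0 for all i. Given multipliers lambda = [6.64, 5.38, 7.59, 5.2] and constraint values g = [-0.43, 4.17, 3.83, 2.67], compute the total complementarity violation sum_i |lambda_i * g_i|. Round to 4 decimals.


KKT complementary slackness check:
lambda_1 * g_1 = 6.64 * -0.43 = -2.8552
lambda_2 * g_2 = 5.38 * 4.17 = 22.4346
lambda_3 * g_3 = 7.59 * 3.83 = 29.0697
lambda_4 * g_4 = 5.2 * 2.67 = 13.884
Total violation = 2.8552 + 22.4346 + 29.0697 + 13.884 = 68.2435


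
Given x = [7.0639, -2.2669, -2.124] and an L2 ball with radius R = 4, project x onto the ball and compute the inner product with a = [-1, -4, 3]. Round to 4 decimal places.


Step 1: Compute ||x|| (intermediates to 6 decimals).
||x|| = sqrt(7.0639^2 + (-2.2669)^2 + (-2.124)^2) = 7.716793
Step 2: Project.
Since ||x|| > R, scale = R/||x|| = 4/7.716793 = 0.51835, proj(x) = scale * x
proj(x) = [3.661573, -1.175048, -1.100975]
Step 3: Dot product.
a^T * proj(x) = -1*3.661573 - 4*(-1.175048) + 3*(-1.100975) = -2.2643


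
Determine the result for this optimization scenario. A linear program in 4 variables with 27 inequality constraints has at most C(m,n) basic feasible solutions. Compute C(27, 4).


Each vertex corresponds to some choice of n active constraints out of m, so the number of vertices is at most C(m, n) = m! / (n!(m-n)!).
m = 27, n = 4
Numerator: 27 * 26 * 25 * 24
Denominator: 4! = 24
C(27, 4) = 17550


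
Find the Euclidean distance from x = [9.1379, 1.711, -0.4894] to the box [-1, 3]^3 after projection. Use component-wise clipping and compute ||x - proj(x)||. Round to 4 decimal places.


Project each component onto [-1, 3].
clip(9.1379) = 3.0, clip(1.711) = 1.711, clip(-0.4894) = -0.4894
Projection = [3.0, 1.711, -0.4894]
Squared diffs: [37.6738, 0.0, 0.0]
Distance = sqrt(37.6738) = 6.1379
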